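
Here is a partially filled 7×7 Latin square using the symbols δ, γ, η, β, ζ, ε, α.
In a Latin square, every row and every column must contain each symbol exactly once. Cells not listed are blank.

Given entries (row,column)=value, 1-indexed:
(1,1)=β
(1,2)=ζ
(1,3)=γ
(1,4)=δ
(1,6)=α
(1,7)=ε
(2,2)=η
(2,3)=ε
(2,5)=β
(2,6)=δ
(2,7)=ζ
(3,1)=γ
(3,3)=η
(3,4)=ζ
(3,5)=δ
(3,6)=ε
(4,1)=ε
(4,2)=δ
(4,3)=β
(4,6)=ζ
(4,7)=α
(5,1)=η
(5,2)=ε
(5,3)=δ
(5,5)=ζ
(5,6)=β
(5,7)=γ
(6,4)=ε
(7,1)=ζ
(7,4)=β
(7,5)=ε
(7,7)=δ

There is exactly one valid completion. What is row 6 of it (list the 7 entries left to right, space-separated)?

Row 1, column 5: row 1 has {δ, γ, β, ζ, ε, α} and column 5 has {δ, β, ζ, ε}, leaving only η.
Row 2, column 1: row 2 has {δ, η, β, ζ, ε} and column 1 has {γ, η, β, ζ, ε}, leaving only α.
Row 6, column 1: row 6 has {ε} and column 1 has {γ, η, β, ζ, ε, α}, leaving only δ.
Row 2, column 4: row 2 has {δ, η, β, ζ, ε, α} and column 4 has {δ, β, ζ, ε}, leaving only γ.
Row 3, column 7: row 3 has {δ, γ, η, ζ, ε} and column 7 has {δ, γ, ζ, ε, α}, leaving only β.
Row 6, column 7: row 6 has {δ, ε} and column 7 has {δ, γ, β, ζ, ε, α}, leaving only η.
Row 6, column 6: row 6 has {δ, η, ε} and column 6 has {δ, β, ζ, ε, α}, leaving only γ.
Row 6, column 5: row 6 has {δ, γ, η, ε} and column 5 has {δ, η, β, ζ, ε}, leaving only α.
Row 6, column 2: row 6 has {δ, γ, η, ε, α} and column 2 has {δ, η, ζ, ε}, leaving only β.
Row 6, column 3: row 6 has {δ, γ, η, β, ε, α} and column 3 has {δ, γ, η, β, ε}, leaving only ζ.
So row 6 reads: δ β ζ ε α γ η.

δ β ζ ε α γ η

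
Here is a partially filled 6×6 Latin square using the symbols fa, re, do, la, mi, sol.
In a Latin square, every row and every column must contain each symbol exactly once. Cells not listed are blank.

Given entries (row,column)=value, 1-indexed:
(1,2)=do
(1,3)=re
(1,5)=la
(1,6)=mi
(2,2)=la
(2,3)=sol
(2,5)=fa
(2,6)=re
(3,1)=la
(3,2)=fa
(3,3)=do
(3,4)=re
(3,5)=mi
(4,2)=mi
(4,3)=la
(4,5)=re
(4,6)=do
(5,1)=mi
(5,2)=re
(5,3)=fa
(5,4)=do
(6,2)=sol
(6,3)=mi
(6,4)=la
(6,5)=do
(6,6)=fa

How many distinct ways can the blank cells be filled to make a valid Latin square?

Row 1, column 1: eliminating its row and column leaves {fa, sol}.
Row 1, column 4: eliminating its row and column leaves {fa, sol}.
Row 2, column 1: eliminating its row and column leaves {do}.
Row 2, column 4: eliminating its row and column leaves {mi}.
Row 3, column 6: eliminating its row and column leaves {sol}.
Row 4, column 1: eliminating its row and column leaves {fa, sol}.
Row 4, column 4: eliminating its row and column leaves {fa, sol}.
Row 5, column 5: eliminating its row and column leaves {sol}.
Row 5, column 6: eliminating its row and column leaves {la, sol}.
Row 6, column 1: eliminating its row and column leaves {re}.
Enumerating the assignments across these blanks that avoid any row or column repeat gives 2 completions.

2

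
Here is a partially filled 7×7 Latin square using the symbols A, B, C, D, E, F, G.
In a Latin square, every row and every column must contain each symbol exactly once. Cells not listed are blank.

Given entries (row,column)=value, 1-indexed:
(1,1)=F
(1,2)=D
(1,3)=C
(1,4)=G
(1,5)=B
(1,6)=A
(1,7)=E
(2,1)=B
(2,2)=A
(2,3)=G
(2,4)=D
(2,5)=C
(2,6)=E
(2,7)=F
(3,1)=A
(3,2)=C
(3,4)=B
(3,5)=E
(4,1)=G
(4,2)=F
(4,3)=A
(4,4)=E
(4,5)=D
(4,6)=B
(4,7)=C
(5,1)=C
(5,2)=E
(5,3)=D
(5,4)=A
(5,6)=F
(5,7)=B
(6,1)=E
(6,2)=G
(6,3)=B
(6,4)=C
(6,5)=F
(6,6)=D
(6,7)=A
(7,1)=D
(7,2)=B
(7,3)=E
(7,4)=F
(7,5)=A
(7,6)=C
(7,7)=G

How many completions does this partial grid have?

1

Row 3, column 3: eliminating its row and column leaves {F}.
Row 3, column 6: eliminating its row and column leaves {G}.
Row 3, column 7: eliminating its row and column leaves {D}.
Row 5, column 5: eliminating its row and column leaves {G}.
Only one assignment across all blanks avoids any row or column repeat, giving 1 completion.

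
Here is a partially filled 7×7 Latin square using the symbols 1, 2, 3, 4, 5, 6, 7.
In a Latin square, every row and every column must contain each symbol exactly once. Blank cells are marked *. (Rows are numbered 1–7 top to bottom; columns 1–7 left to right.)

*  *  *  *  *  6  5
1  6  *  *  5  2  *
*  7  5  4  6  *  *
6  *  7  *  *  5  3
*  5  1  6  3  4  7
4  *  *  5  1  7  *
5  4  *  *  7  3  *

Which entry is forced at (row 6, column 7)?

6

Row 2, column 7: row 2 has {1, 2, 5, 6} and column 7 has {3, 5, 7}, leaving only 4.
Row 2, column 3: row 2 has {1, 2, 4, 5, 6} and column 3 has {1, 5, 7}, leaving only 3.
Row 2, column 4: row 2 has {1, 2, 3, 4, 5, 6} and column 4 has {4, 5, 6}, leaving only 7.
Row 3, column 6: row 3 has {4, 5, 6, 7} and column 6 has {2, 3, 4, 5, 6, 7}, leaving only 1.
Row 3, column 7: row 3 has {1, 4, 5, 6, 7} and column 7 has {3, 4, 5, 7}, leaving only 2.
Row 6 already has {1, 4, 5, 7} and column 7 already has {2, 3, 4, 5, 7}, so row 6, column 7 must be 6.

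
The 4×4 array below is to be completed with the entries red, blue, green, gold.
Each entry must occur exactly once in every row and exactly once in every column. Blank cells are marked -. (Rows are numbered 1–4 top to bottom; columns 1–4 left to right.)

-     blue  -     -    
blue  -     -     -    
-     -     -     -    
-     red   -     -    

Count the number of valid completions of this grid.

Row 1, column 1: eliminating its row and column leaves {red, green, gold}.
Row 1, column 3: eliminating its row and column leaves {red, green, gold}.
Row 1, column 4: eliminating its row and column leaves {red, green, gold}.
Row 2, column 2: eliminating its row and column leaves {green, gold}.
Row 2, column 3: eliminating its row and column leaves {red, green, gold}.
Row 2, column 4: eliminating its row and column leaves {red, green, gold}.
Row 3, column 1: eliminating its row and column leaves {red, green, gold}.
Row 3, column 2: eliminating its row and column leaves {green, gold}.
Row 3, column 3: eliminating its row and column leaves {red, blue, green, gold}.
Row 3, column 4: eliminating its row and column leaves {red, blue, green, gold}.
Row 4, column 1: eliminating its row and column leaves {green, gold}.
Row 4, column 3: eliminating its row and column leaves {blue, green, gold}.
Row 4, column 4: eliminating its row and column leaves {blue, green, gold}.
Enumerating the assignments across these blanks that avoid any row or column repeat gives 16 completions.

16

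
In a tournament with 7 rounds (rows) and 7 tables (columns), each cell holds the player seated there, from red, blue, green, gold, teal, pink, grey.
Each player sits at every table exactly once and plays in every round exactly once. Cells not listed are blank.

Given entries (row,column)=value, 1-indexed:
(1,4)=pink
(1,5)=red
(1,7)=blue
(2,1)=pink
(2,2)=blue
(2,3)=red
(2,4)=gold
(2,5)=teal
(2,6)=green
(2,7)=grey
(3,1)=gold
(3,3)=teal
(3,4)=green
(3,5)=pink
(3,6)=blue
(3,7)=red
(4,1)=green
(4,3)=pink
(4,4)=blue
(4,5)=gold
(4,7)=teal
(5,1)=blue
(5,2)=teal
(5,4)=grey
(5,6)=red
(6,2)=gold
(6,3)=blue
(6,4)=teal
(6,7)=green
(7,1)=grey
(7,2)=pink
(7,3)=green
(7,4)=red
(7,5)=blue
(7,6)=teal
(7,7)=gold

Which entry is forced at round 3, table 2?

grey

Round 3 already has {red, blue, green, gold, teal, pink} and table 2 already has {blue, gold, teal, pink}, so round 3, table 2 must be grey.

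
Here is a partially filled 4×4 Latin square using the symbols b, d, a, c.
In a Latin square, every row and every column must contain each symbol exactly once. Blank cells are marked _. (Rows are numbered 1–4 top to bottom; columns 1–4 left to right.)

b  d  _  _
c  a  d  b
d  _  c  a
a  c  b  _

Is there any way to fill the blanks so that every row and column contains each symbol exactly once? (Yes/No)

No row or column among the givens repeats a symbol, and propagating forced cells runs into no contradiction.
One valid completion exists (for instance, b d a c / c a d b / d b c a / a c b d).

Yes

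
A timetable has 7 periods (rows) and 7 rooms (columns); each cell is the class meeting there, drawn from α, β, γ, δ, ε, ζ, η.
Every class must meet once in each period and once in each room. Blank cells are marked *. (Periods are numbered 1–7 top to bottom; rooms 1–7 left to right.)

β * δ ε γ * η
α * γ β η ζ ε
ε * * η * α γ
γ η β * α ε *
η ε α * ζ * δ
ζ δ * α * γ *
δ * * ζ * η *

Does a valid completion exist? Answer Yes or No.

Period 1, room 6: period 1 together with room 6 already contain {α, β, γ, δ, ε, ζ, η} — every symbol — so nothing can go there. The grid has no valid completion.

No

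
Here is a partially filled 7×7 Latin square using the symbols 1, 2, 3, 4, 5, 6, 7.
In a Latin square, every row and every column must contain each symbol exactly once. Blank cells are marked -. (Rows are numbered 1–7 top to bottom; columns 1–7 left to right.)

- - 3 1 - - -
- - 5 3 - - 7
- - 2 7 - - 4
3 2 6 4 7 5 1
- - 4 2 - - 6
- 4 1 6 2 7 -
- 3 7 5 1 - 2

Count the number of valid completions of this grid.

8

Row 1, column 1: eliminating its row and column leaves {2, 4, 5, 6, 7}.
Row 1, column 2: eliminating its row and column leaves {5, 6, 7}.
Row 1, column 5: eliminating its row and column leaves {4, 5, 6}.
Row 1, column 6: eliminating its row and column leaves {2, 4, 6}.
Row 1, column 7: eliminating its row and column leaves {5}.
Row 2, column 1: eliminating its row and column leaves {1, 2, 4, 6}.
Row 2, column 2: eliminating its row and column leaves {1, 6}.
Row 2, column 5: eliminating its row and column leaves {4, 6}.
Row 2, column 6: eliminating its row and column leaves {1, 2, 4, 6}.
Row 3, column 1: eliminating its row and column leaves {1, 5, 6}.
Row 3, column 2: eliminating its row and column leaves {1, 5, 6}.
Row 3, column 5: eliminating its row and column leaves {3, 5, 6}.
Row 3, column 6: eliminating its row and column leaves {1, 3, 6}.
Row 5, column 1: eliminating its row and column leaves {1, 5, 7}.
Row 5, column 2: eliminating its row and column leaves {1, 5, 7}.
Row 5, column 5: eliminating its row and column leaves {3, 5}.
Row 5, column 6: eliminating its row and column leaves {1, 3}.
Row 6, column 1: eliminating its row and column leaves {5}.
Row 6, column 7: eliminating its row and column leaves {3, 5}.
Row 7, column 1: eliminating its row and column leaves {4, 6}.
Row 7, column 6: eliminating its row and column leaves {4, 6}.
Enumerating the assignments across these blanks that avoid any row or column repeat gives 8 completions.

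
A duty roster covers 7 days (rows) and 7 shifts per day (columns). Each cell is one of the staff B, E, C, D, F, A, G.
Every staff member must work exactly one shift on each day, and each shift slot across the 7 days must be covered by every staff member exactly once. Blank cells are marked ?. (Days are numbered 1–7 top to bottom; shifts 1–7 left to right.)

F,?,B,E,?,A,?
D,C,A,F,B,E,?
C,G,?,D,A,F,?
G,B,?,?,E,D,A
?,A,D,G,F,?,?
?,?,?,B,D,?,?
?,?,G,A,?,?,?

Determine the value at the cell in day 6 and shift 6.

G

Day 1, shift 2: day 1 has {B, E, F, A} and shift 2 has {B, C, A, G}, leaving only D.
Day 2, shift 7: day 2 has {B, E, C, D, F, A} and shift 7 has {A}, leaving only G.
Day 1, shift 7: day 1 has {B, E, D, F, A} and shift 7 has {A, G}, leaving only C.
Day 1, shift 5: day 1 has {B, E, C, D, F, A} and shift 5 has {B, E, D, F, A}, leaving only G.
Day 3, shift 3: day 3 has {C, D, F, A, G} and shift 3 has {B, D, A, G}, leaving only E.
Day 3, shift 7: day 3 has {E, C, D, F, A, G} and shift 7 has {C, A, G}, leaving only B.
Day 4, shift 4: day 4 has {B, E, D, A, G} and shift 4 has {B, E, D, F, A, G}, leaving only C.
Day 4, shift 3: day 4 has {B, E, C, D, A, G} and shift 3 has {B, E, D, A, G}, leaving only F.
Day 5, shift 7: day 5 has {D, F, A, G} and shift 7 has {B, C, A, G}, leaving only E.
Day 5, shift 1: day 5 has {E, D, F, A, G} and shift 1 has {C, D, F, G}, leaving only B.
Day 5, shift 6: day 5 has {B, E, D, F, A, G} and shift 6 has {E, D, F, A}, leaving only C.
Day 6 already has {B, D} and shift 6 already has {E, C, D, F, A}, so day 6, shift 6 must be G.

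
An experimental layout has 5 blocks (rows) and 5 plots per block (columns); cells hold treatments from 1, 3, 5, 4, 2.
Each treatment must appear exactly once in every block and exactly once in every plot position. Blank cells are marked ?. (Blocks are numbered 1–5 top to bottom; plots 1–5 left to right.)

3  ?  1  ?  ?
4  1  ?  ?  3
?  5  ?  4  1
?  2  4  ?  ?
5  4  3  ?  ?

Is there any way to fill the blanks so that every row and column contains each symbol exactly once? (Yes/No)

Block 1, plot 2: block 1 together with plot 2 already contain {1, 3, 5, 4, 2} — every symbol — so nothing can go there. The grid has no valid completion.

No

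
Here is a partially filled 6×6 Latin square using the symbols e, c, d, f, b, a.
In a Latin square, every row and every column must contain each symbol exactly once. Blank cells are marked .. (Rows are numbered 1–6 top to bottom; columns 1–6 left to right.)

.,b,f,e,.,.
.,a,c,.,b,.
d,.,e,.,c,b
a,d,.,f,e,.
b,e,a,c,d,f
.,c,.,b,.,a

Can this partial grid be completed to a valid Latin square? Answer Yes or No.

Yes

No row or column among the givens repeats a symbol, and propagating forced cells runs into no contradiction.
One valid completion exists (for instance, c b f e a d / f a c d b e / d f e a c b / a d b f e c / b e a c d f / e c d b f a).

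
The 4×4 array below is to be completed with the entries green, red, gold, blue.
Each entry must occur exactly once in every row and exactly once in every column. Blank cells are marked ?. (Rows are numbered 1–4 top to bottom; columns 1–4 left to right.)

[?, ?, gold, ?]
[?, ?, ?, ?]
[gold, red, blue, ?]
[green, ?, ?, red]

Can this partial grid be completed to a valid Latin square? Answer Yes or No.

Row 4, column 3: row 4 together with column 3 already contain {green, red, gold, blue} — every symbol — so nothing can go there. The grid has no valid completion.

No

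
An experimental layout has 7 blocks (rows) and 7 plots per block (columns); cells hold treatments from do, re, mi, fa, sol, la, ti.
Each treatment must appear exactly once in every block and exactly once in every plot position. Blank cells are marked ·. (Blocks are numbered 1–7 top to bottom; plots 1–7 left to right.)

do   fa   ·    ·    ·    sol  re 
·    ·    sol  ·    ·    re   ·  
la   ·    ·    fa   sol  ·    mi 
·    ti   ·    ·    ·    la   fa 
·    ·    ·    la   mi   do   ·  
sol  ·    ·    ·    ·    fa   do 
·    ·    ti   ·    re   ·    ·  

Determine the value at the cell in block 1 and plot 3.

Block 3, plot 6: block 3 has {mi, fa, sol, la} and plot 6 has {do, re, fa, sol, la}, leaving only ti.
Block 4, plot 5: block 4 has {fa, la, ti} and plot 5 has {re, mi, sol}, leaving only do.
Block 7, plot 6: block 7 has {re, ti} and plot 6 has {do, re, fa, sol, la, ti}, leaving only mi.
Block 7, plot 1: block 7 has {re, mi, ti} and plot 1 has {do, sol, la}, leaving only fa.
Block 1, plot 3 is narrowed to {mi, la}.
If it were la, propagating the remaining blanks reaches a contradiction.
So block 1, plot 3 must be mi.

mi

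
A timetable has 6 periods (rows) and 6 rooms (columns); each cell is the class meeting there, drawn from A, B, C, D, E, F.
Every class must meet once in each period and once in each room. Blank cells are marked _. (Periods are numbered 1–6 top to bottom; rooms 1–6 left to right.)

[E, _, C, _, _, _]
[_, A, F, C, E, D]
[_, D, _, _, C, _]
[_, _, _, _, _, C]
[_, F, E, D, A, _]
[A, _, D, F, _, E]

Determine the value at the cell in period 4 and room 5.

F

Period 1, room 2: period 1 has {C, E} and room 2 has {A, D, F}, leaving only B.
Period 1, room 4: period 1 has {B, C, E} and room 4 has {C, D, F}, leaving only A.
Period 1, room 6: period 1 has {A, B, C, E} and room 6 has {C, D, E}, leaving only F.
Period 1, room 5: period 1 has {A, B, C, E, F} and room 5 has {A, C, E}, leaving only D.
Period 2, room 1: period 2 has {A, C, D, E, F} and room 1 has {A, E}, leaving only B.
Period 3, room 1: period 3 has {C, D} and room 1 has {A, B, E}, leaving only F.
Period 4, room 1: period 4 has {C} and room 1 has {A, B, E, F}, leaving only D.
Period 4, room 2: period 4 has {C, D} and room 2 has {A, B, D, F}, leaving only E.
Period 4, room 4: period 4 has {C, D, E} and room 4 has {A, C, D, F}, leaving only B.
Period 4 already has {B, C, D, E} and room 5 already has {A, C, D, E}, so period 4, room 5 must be F.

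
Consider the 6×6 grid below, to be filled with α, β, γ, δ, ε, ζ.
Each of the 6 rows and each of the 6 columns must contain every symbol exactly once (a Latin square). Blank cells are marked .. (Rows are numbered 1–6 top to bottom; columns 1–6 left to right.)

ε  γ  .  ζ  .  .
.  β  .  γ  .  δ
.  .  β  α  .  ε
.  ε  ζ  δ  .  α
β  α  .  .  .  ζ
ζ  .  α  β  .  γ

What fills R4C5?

Row 1, column 3: row 1 has {γ, ε, ζ} and column 3 has {α, β, ζ}, leaving only δ.
Row 1, column 6: row 1 has {γ, δ, ε, ζ} and column 6 has {α, γ, δ, ε, ζ}, leaving only β.
Row 1, column 5: row 1 has {β, γ, δ, ε, ζ} and column 5 has {}, leaving only α.
Row 2, column 1: row 2 has {β, γ, δ} and column 1 has {β, ε, ζ}, leaving only α.
Row 2, column 3: row 2 has {α, β, γ, δ} and column 3 has {α, β, δ, ζ}, leaving only ε.
Row 2, column 5: row 2 has {α, β, γ, δ, ε} and column 5 has {α}, leaving only ζ.
Row 4, column 1: row 4 has {α, δ, ε, ζ} and column 1 has {α, β, ε, ζ}, leaving only γ.
Row 4 already has {α, γ, δ, ε, ζ} and column 5 already has {α, ζ}, so row 4, column 5 must be β.

β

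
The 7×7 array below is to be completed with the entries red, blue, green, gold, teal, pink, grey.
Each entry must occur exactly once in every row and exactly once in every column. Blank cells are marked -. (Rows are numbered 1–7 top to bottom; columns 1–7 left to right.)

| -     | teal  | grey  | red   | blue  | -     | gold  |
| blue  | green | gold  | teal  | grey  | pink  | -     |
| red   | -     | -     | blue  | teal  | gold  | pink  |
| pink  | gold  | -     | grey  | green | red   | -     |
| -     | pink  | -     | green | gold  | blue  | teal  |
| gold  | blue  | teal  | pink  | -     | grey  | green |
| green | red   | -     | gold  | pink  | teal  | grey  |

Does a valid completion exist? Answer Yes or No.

Row 1, column 1: row 1 together with column 1 already contain {red, blue, green, gold, teal, pink, grey} — every symbol — so nothing can go there. The grid has no valid completion.

No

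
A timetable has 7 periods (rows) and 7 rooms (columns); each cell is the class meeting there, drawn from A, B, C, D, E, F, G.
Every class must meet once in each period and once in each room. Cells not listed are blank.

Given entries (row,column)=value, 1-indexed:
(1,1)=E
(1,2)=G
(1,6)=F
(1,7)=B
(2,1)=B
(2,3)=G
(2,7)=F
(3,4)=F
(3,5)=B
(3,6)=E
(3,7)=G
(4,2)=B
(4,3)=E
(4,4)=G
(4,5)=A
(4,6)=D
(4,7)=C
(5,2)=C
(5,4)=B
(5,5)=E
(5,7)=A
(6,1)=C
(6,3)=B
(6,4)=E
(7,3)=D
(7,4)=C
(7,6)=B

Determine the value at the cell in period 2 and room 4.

A

Period 4, room 1: period 4 has {A, B, C, D, E, G} and room 1 has {B, C, E}, leaving only F.
Period 5, room 3: period 5 has {A, B, C, E} and room 3 has {B, D, E, G}, leaving only F.
Period 5, room 6: period 5 has {A, B, C, E, F} and room 6 has {B, D, E, F}, leaving only G.
Period 5, room 1: period 5 has {A, B, C, E, F, G} and room 1 has {B, C, E, F}, leaving only D.
Period 3, room 1: period 3 has {B, E, F, G} and room 1 has {B, C, D, E, F}, leaving only A.
Period 3, room 2: period 3 has {A, B, E, F, G} and room 2 has {B, C, G}, leaving only D.
Period 3, room 3: period 3 has {A, B, D, E, F, G} and room 3 has {B, D, E, F, G}, leaving only C.
Period 1, room 3: period 1 has {B, E, F, G} and room 3 has {B, C, D, E, F, G}, leaving only A.
Period 1, room 4: period 1 has {A, B, E, F, G} and room 4 has {B, C, E, F, G}, leaving only D.
Period 2 already has {B, F, G} and room 4 already has {B, C, D, E, F, G}, so period 2, room 4 must be A.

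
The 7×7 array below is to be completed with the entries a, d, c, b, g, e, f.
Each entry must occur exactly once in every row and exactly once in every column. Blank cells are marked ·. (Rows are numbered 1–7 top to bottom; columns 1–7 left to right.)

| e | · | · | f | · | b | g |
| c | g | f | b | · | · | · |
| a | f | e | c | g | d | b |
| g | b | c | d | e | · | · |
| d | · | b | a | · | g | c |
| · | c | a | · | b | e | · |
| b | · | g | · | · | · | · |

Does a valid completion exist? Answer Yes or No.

No row or column among the givens repeats a symbol, and propagating forced cells runs into no contradiction.
One valid completion exists (for instance, e a d f c b g / c g f b d a e / a f e c g d b / g b c d e f a / d e b a f g c / f c a g b e d / b d g e a c f).

Yes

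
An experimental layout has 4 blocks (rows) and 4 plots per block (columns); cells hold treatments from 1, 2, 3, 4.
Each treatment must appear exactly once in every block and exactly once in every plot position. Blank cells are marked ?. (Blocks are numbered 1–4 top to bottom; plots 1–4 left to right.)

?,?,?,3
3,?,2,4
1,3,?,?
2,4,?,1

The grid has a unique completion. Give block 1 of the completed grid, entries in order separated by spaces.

4 2 1 3

Block 1, plot 1: block 1 has {3} and plot 1 has {1, 2, 3}, leaving only 4.
Block 1, plot 3: block 1 has {3, 4} and plot 3 has {2}, leaving only 1.
Block 1, plot 2: block 1 has {1, 3, 4} and plot 2 has {3, 4}, leaving only 2.
So block 1 reads: 4 2 1 3.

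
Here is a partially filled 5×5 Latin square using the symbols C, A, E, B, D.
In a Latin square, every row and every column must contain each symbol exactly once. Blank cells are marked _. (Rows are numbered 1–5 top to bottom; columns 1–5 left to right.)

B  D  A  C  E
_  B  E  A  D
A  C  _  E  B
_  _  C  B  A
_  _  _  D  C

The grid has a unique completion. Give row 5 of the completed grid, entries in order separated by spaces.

Row 5, column 1: row 5 has {C, D} and column 1 has {A, B}, leaving only E.
Row 5, column 2: row 5 has {C, E, D} and column 2 has {C, B, D}, leaving only A.
Row 5, column 3: row 5 has {C, A, E, D} and column 3 has {C, A, E}, leaving only B.
So row 5 reads: E A B D C.

E A B D C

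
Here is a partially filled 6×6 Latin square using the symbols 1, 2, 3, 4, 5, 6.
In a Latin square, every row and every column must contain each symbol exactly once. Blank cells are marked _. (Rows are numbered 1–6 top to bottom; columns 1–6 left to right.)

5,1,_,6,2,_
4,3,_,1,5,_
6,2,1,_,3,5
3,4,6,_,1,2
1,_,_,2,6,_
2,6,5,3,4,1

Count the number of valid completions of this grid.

2

Row 1, column 3: eliminating its row and column leaves {3, 4}.
Row 1, column 6: eliminating its row and column leaves {3, 4}.
Row 2, column 3: eliminating its row and column leaves {2}.
Row 2, column 6: eliminating its row and column leaves {6}.
Row 3, column 4: eliminating its row and column leaves {4}.
Row 4, column 4: eliminating its row and column leaves {5}.
Row 5, column 2: eliminating its row and column leaves {5}.
Row 5, column 3: eliminating its row and column leaves {3, 4}.
Row 5, column 6: eliminating its row and column leaves {3, 4}.
Enumerating the assignments across these blanks that avoid any row or column repeat gives 2 completions.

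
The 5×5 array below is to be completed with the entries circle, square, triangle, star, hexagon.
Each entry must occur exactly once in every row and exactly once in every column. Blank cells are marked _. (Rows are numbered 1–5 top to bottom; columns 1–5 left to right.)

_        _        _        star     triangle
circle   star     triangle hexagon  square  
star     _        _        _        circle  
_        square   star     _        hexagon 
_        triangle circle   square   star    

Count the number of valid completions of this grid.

1

Row 1, column 1: eliminating its row and column leaves {square, hexagon}.
Row 1, column 2: eliminating its row and column leaves {circle, hexagon}.
Row 1, column 3: eliminating its row and column leaves {square, hexagon}.
Row 3, column 2: eliminating its row and column leaves {hexagon}.
Row 3, column 3: eliminating its row and column leaves {square, hexagon}.
Row 3, column 4: eliminating its row and column leaves {triangle}.
Row 4, column 1: eliminating its row and column leaves {triangle}.
Row 4, column 4: eliminating its row and column leaves {circle, triangle}.
Row 5, column 1: eliminating its row and column leaves {hexagon}.
Only one assignment across all blanks avoids any row or column repeat, giving 1 completion.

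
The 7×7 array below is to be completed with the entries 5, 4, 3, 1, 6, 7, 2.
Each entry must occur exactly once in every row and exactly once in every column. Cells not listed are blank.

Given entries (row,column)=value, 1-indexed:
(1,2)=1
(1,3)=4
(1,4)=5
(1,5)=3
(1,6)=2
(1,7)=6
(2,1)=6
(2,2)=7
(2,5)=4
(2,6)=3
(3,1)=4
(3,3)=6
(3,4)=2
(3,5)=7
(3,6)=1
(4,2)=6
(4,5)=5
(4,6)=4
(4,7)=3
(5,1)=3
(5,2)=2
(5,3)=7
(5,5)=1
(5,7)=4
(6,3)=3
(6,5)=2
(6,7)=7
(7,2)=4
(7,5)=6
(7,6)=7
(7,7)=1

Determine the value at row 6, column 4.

4

Row 1, column 1: row 1 has {5, 4, 3, 1, 6, 2} and column 1 has {4, 3, 6}, leaving only 7.
Row 2, column 4: row 2 has {4, 3, 6, 7} and column 4 has {5, 2}, leaving only 1.
Row 3, column 7: row 3 has {4, 1, 6, 7, 2} and column 7 has {4, 3, 1, 6, 7}, leaving only 5.
Row 2, column 7: row 2 has {4, 3, 1, 6, 7} and column 7 has {5, 4, 3, 1, 6, 7}, leaving only 2.
Row 2, column 3: row 2 has {4, 3, 1, 6, 7, 2} and column 3 has {4, 3, 6, 7}, leaving only 5.
Row 3, column 2: row 3 has {5, 4, 1, 6, 7, 2} and column 2 has {4, 1, 6, 7, 2}, leaving only 3.
Row 4, column 4: row 4 has {5, 4, 3, 6} and column 4 has {5, 1, 2}, leaving only 7.
Row 5, column 4: row 5 has {4, 3, 1, 7, 2} and column 4 has {5, 1, 7, 2}, leaving only 6.
Row 6 already has {3, 7, 2} and column 4 already has {5, 1, 6, 7, 2}, so row 6, column 4 must be 4.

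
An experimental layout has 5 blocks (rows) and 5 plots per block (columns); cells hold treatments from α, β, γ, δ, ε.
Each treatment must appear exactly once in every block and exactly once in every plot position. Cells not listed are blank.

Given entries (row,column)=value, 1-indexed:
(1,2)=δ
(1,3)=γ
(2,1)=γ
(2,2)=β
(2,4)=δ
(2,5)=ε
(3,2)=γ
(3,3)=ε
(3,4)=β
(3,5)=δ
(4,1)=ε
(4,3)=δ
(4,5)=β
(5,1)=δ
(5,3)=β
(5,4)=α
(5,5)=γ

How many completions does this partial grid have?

Block 1, plot 1: eliminating its block and plot leaves {α, β}.
Block 1, plot 4: eliminating its block and plot leaves {ε}.
Block 1, plot 5: eliminating its block and plot leaves {α}.
Block 2, plot 3: eliminating its block and plot leaves {α}.
Block 3, plot 1: eliminating its block and plot leaves {α}.
Block 4, plot 2: eliminating its block and plot leaves {α}.
Block 4, plot 4: eliminating its block and plot leaves {γ}.
Block 5, plot 2: eliminating its block and plot leaves {ε}.
Only one assignment across all blanks avoids any block or plot repeat, giving 1 completion.

1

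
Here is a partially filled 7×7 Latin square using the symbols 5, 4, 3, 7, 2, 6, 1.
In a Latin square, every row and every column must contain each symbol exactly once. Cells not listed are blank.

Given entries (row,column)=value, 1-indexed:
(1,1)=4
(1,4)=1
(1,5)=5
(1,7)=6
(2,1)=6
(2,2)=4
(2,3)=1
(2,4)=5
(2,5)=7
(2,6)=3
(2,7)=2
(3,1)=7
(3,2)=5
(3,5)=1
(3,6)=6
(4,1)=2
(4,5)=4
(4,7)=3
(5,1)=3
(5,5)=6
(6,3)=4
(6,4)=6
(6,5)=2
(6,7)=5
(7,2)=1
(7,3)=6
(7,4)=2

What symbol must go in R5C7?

1

Row 3, column 7: row 3 has {5, 7, 6, 1} and column 7 has {5, 3, 2, 6}, leaving only 4.
Row 3, column 4: row 3 has {5, 4, 7, 6, 1} and column 4 has {5, 2, 6, 1}, leaving only 3.
Row 3, column 3: row 3 has {5, 4, 3, 7, 6, 1} and column 3 has {4, 6, 1}, leaving only 2.
Row 4, column 4: row 4 has {4, 3, 2} and column 4 has {5, 3, 2, 6, 1}, leaving only 7.
Row 4, column 2: row 4 has {4, 3, 7, 2} and column 2 has {5, 4, 1}, leaving only 6.
Row 4, column 3: row 4 has {4, 3, 7, 2, 6} and column 3 has {4, 2, 6, 1}, leaving only 5.
Row 4, column 6: row 4 has {5, 4, 3, 7, 2, 6} and column 6 has {3, 6}, leaving only 1.
Row 5, column 3: row 5 has {3, 6} and column 3 has {5, 4, 2, 6, 1}, leaving only 7.
Row 5 already has {3, 7, 6} and column 7 already has {5, 4, 3, 2, 6}, so row 5, column 7 must be 1.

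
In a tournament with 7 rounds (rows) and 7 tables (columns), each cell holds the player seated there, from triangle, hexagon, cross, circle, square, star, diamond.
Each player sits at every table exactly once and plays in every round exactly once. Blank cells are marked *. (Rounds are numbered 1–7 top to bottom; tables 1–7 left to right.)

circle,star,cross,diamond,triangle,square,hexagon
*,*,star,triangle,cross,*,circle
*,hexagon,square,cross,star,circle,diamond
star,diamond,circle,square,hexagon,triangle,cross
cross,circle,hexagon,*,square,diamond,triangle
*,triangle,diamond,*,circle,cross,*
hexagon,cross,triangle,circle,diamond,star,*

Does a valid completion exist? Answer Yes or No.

Yes

No round or table among the givens repeats a symbol, and propagating forced cells runs into no contradiction.
One valid completion exists (for instance, circle star cross diamond triangle square hexagon / diamond square star triangle cross hexagon circle / triangle hexagon square cross star circle diamond / star diamond circle square hexagon triangle cross / cross circle hexagon star square diamond triangle / square triangle diamond hexagon circle cross star / hexagon cross triangle circle diamond star square).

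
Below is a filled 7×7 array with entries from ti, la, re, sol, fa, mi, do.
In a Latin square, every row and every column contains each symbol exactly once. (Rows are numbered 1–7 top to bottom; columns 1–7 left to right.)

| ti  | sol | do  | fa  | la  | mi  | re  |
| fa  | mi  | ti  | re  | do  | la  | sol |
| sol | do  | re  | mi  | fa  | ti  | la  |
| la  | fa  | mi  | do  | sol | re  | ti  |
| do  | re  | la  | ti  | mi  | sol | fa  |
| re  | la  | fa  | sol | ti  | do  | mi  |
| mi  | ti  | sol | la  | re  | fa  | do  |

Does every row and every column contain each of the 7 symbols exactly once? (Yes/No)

Yes

Each row is a permutation of the 7 symbols, and so is each column.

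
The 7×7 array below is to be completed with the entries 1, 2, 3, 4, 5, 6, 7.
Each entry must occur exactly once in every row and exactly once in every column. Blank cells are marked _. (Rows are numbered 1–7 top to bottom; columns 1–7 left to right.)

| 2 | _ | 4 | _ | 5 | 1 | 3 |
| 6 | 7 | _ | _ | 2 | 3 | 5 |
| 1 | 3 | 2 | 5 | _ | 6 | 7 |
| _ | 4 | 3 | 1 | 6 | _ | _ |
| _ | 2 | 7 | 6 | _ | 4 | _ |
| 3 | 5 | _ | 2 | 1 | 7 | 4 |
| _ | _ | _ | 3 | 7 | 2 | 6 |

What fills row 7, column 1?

4

Row 1, column 2: row 1 has {1, 2, 3, 4, 5} and column 2 has {2, 3, 4, 5, 7}, leaving only 6.
Row 1, column 4: row 1 has {1, 2, 3, 4, 5, 6} and column 4 has {1, 2, 3, 5, 6}, leaving only 7.
Row 2, column 3: row 2 has {2, 3, 5, 6, 7} and column 3 has {2, 3, 4, 7}, leaving only 1.
Row 2, column 4: row 2 has {1, 2, 3, 5, 6, 7} and column 4 has {1, 2, 3, 5, 6, 7}, leaving only 4.
Row 3, column 5: row 3 has {1, 2, 3, 5, 6, 7} and column 5 has {1, 2, 5, 6, 7}, leaving only 4.
Row 4, column 6: row 4 has {1, 3, 4, 6} and column 6 has {1, 2, 3, 4, 6, 7}, leaving only 5.
Row 4, column 1: row 4 has {1, 3, 4, 5, 6} and column 1 has {1, 2, 3, 6}, leaving only 7.
Row 4, column 7: row 4 has {1, 3, 4, 5, 6, 7} and column 7 has {3, 4, 5, 6, 7}, leaving only 2.
Row 5, column 1: row 5 has {2, 4, 6, 7} and column 1 has {1, 2, 3, 6, 7}, leaving only 5.
Row 7 already has {2, 3, 6, 7} and column 1 already has {1, 2, 3, 5, 6, 7}, so row 7, column 1 must be 4.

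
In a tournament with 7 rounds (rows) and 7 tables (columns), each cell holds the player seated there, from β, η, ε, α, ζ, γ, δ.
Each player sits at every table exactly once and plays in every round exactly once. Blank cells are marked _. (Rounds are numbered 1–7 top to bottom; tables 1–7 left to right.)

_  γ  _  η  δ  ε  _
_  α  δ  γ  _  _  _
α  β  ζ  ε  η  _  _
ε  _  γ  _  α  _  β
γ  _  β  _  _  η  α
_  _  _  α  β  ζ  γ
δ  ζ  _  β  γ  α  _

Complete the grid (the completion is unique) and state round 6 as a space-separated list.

η δ ε α β ζ γ

Round 6, table 1: round 6 has {β, α, ζ, γ} and table 1 has {ε, α, γ, δ}, leaving only η.
Round 6, table 3: round 6 has {β, η, α, ζ, γ} and table 3 has {β, ζ, γ, δ}, leaving only ε.
Round 6, table 2: round 6 has {β, η, ε, α, ζ, γ} and table 2 has {β, α, ζ, γ}, leaving only δ.
So round 6 reads: η δ ε α β ζ γ.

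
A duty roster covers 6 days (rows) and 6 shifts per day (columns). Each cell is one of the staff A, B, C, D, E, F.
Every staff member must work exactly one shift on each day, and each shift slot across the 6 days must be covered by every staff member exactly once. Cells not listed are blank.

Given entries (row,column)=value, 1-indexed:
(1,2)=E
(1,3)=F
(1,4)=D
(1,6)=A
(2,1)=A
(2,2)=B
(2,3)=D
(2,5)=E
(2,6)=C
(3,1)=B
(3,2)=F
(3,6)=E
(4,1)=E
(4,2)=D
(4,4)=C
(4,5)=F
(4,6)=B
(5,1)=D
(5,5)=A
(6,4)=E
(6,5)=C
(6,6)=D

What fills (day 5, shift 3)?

E

Day 1, shift 1: day 1 has {A, D, E, F} and shift 1 has {A, B, D, E}, leaving only C.
Day 1, shift 5: day 1 has {A, C, D, E, F} and shift 5 has {A, C, E, F}, leaving only B.
Day 2, shift 4: day 2 has {A, B, C, D, E} and shift 4 has {C, D, E}, leaving only F.
Day 3, shift 4: day 3 has {B, E, F} and shift 4 has {C, D, E, F}, leaving only A.
Day 3, shift 3: day 3 has {A, B, E, F} and shift 3 has {D, F}, leaving only C.
Day 3, shift 5: day 3 has {A, B, C, E, F} and shift 5 has {A, B, C, E, F}, leaving only D.
Day 4, shift 3: day 4 has {B, C, D, E, F} and shift 3 has {C, D, F}, leaving only A.
Day 5, shift 2: day 5 has {A, D} and shift 2 has {B, D, E, F}, leaving only C.
Day 5, shift 4: day 5 has {A, C, D} and shift 4 has {A, C, D, E, F}, leaving only B.
Day 5 already has {A, B, C, D} and shift 3 already has {A, C, D, F}, so day 5, shift 3 must be E.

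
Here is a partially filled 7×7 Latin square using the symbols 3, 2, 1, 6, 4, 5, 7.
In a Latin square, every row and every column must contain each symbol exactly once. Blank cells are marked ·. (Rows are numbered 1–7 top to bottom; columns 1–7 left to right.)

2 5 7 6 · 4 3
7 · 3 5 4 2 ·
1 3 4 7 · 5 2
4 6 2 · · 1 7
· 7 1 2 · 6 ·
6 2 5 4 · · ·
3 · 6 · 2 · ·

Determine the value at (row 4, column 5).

5

Row 1, column 5: row 1 has {3, 2, 6, 4, 5, 7} and column 5 has {2, 4}, leaving only 1.
Row 2, column 2: row 2 has {3, 2, 4, 5, 7} and column 2 has {3, 2, 6, 5, 7}, leaving only 1.
Row 2, column 7: row 2 has {3, 2, 1, 4, 5, 7} and column 7 has {3, 2, 7}, leaving only 6.
Row 3, column 5: row 3 has {3, 2, 1, 4, 5, 7} and column 5 has {2, 1, 4}, leaving only 6.
Row 4, column 4: row 4 has {2, 1, 6, 4, 7} and column 4 has {2, 6, 4, 5, 7}, leaving only 3.
Row 4 already has {3, 2, 1, 6, 4, 7} and column 5 already has {2, 1, 6, 4}, so row 4, column 5 must be 5.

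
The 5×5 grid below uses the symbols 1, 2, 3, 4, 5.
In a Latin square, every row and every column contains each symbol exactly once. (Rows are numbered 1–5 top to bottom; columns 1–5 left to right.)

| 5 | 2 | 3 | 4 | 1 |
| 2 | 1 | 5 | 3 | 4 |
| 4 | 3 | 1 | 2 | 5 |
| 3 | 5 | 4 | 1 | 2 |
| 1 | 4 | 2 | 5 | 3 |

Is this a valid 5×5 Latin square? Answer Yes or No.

Yes

Each row is a permutation of the 5 symbols, and so is each column.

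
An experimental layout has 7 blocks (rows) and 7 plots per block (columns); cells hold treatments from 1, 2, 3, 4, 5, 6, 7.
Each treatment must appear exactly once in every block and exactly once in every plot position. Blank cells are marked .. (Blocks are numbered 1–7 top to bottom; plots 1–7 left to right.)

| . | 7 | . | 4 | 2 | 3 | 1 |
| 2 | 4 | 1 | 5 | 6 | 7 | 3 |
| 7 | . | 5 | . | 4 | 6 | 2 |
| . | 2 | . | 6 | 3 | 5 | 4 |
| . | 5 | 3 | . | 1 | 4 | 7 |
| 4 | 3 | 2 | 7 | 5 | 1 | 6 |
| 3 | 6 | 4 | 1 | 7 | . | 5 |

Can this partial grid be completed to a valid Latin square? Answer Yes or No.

Yes

No block or plot among the givens repeats a symbol, and propagating forced cells runs into no contradiction.
One valid completion exists (for instance, 5 7 6 4 2 3 1 / 2 4 1 5 6 7 3 / 7 1 5 3 4 6 2 / 1 2 7 6 3 5 4 / 6 5 3 2 1 4 7 / 4 3 2 7 5 1 6 / 3 6 4 1 7 2 5).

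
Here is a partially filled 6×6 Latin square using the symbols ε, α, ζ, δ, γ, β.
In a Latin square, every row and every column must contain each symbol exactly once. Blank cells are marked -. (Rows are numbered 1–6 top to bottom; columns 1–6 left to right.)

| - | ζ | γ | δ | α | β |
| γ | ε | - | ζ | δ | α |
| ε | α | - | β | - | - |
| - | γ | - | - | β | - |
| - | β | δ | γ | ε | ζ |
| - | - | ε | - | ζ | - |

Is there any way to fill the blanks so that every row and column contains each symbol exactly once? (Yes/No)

No

Row 1, column 1: row 1 together with column 1 already contain {ε, α, ζ, δ, γ, β} — every symbol — so nothing can go there. The grid has no valid completion.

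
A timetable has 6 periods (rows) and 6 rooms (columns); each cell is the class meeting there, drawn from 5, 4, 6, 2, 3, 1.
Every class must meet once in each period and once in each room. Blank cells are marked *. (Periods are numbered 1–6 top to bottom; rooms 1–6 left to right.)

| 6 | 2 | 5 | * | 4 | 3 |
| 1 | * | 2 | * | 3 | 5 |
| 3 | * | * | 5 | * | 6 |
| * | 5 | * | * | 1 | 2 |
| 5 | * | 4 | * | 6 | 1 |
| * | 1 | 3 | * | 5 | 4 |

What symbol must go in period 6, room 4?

6

Period 1, room 4: period 1 has {5, 4, 6, 2, 3} and room 4 has {5}, leaving only 1.
Period 3, room 2: period 3 has {5, 6, 3} and room 2 has {5, 2, 1}, leaving only 4.
Period 2, room 2: period 2 has {5, 2, 3, 1} and room 2 has {5, 4, 2, 1}, leaving only 6.
Period 2, room 4: period 2 has {5, 6, 2, 3, 1} and room 4 has {5, 1}, leaving only 4.
Period 3, room 3: period 3 has {5, 4, 6, 3} and room 3 has {5, 4, 2, 3}, leaving only 1.
Period 3, room 5: period 3 has {5, 4, 6, 3, 1} and room 5 has {5, 4, 6, 3, 1}, leaving only 2.
Period 4, room 1: period 4 has {5, 2, 1} and room 1 has {5, 6, 3, 1}, leaving only 4.
Period 4, room 3: period 4 has {5, 4, 2, 1} and room 3 has {5, 4, 2, 3, 1}, leaving only 6.
Period 4, room 4: period 4 has {5, 4, 6, 2, 1} and room 4 has {5, 4, 1}, leaving only 3.
Period 5, room 2: period 5 has {5, 4, 6, 1} and room 2 has {5, 4, 6, 2, 1}, leaving only 3.
Period 5, room 4: period 5 has {5, 4, 6, 3, 1} and room 4 has {5, 4, 3, 1}, leaving only 2.
Period 6 already has {5, 4, 3, 1} and room 4 already has {5, 4, 2, 3, 1}, so period 6, room 4 must be 6.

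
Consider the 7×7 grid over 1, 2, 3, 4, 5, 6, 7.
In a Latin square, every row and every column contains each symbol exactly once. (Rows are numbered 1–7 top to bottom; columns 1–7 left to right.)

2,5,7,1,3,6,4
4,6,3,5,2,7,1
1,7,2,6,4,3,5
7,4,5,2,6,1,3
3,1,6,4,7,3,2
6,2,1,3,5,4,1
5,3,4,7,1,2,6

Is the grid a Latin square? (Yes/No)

Row 6 contains 1 twice (at columns 3 and 7); row 5 is also not a permutation.

No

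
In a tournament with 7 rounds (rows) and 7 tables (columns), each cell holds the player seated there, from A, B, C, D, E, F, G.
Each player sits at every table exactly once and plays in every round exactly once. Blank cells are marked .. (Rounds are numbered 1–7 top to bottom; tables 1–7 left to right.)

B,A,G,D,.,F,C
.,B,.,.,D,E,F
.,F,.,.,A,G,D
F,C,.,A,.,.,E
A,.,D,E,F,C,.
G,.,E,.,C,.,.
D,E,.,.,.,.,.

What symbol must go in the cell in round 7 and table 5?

B

Round 1, table 5: round 1 has {A, B, C, D, F, G} and table 5 has {A, C, D, F}, leaving only E.
Round 2, table 1: round 2 has {B, D, E, F} and table 1 has {A, B, D, F, G}, leaving only C.
Round 2, table 3: round 2 has {B, C, D, E, F} and table 3 has {D, E, G}, leaving only A.
Round 2, table 4: round 2 has {A, B, C, D, E, F} and table 4 has {A, D, E}, leaving only G.
Round 3, table 1: round 3 has {A, D, F, G} and table 1 has {A, B, C, D, F, G}, leaving only E.
Round 4, table 3: round 4 has {A, C, E, F} and table 3 has {A, D, E, G}, leaving only B.
Round 3, table 3: round 3 has {A, D, E, F, G} and table 3 has {A, B, D, E, G}, leaving only C.
Round 3, table 4: round 3 has {A, C, D, E, F, G} and table 4 has {A, D, E, G}, leaving only B.
Round 4, table 5: round 4 has {A, B, C, E, F} and table 5 has {A, C, D, E, F}, leaving only G.
Round 7 already has {D, E} and table 5 already has {A, C, D, E, F, G}, so round 7, table 5 must be B.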